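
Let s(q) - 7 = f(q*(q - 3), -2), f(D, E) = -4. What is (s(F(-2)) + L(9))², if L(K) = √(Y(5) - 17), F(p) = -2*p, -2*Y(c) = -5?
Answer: (6 + I*√58)²/4 ≈ -5.5 + 22.847*I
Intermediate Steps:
Y(c) = 5/2 (Y(c) = -½*(-5) = 5/2)
L(K) = I*√58/2 (L(K) = √(5/2 - 17) = √(-29/2) = I*√58/2)
s(q) = 3 (s(q) = 7 - 4 = 3)
(s(F(-2)) + L(9))² = (3 + I*√58/2)²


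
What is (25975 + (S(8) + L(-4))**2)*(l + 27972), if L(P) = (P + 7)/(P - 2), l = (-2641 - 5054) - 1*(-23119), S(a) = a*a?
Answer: 1302194621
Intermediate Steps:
S(a) = a**2
l = 15424 (l = -7695 + 23119 = 15424)
L(P) = (7 + P)/(-2 + P)
(25975 + (S(8) + L(-4))**2)*(l + 27972) = (25975 + (8**2 + (7 - 4)/(-2 - 4))**2)*(15424 + 27972) = (25975 + (64 + 3/(-6))**2)*43396 = (25975 + (64 - 1/6*3)**2)*43396 = (25975 + (64 - 1/2)**2)*43396 = (25975 + (127/2)**2)*43396 = (25975 + 16129/4)*43396 = (120029/4)*43396 = 1302194621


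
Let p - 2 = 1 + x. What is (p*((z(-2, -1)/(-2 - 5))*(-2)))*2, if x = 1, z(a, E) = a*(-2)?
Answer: 64/7 ≈ 9.1429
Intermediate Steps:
z(a, E) = -2*a
p = 4 (p = 2 + (1 + 1) = 2 + 2 = 4)
(p*((z(-2, -1)/(-2 - 5))*(-2)))*2 = (4*(((-2*(-2))/(-2 - 5))*(-2)))*2 = (4*((4/(-7))*(-2)))*2 = (4*(-⅐*4*(-2)))*2 = (4*(-4/7*(-2)))*2 = (4*(8/7))*2 = (32/7)*2 = 64/7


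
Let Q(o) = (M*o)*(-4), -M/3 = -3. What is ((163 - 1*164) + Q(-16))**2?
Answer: 330625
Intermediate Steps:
M = 9 (M = -3*(-3) = 9)
Q(o) = -36*o (Q(o) = (9*o)*(-4) = -36*o)
((163 - 1*164) + Q(-16))**2 = ((163 - 1*164) - 36*(-16))**2 = ((163 - 164) + 576)**2 = (-1 + 576)**2 = 575**2 = 330625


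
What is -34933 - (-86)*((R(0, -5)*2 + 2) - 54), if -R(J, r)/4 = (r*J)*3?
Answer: -39405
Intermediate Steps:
R(J, r) = -12*J*r (R(J, r) = -4*r*J*3 = -4*J*r*3 = -12*J*r)
-34933 - (-86)*((R(0, -5)*2 + 2) - 54) = -34933 - (-86)*((-12*0*(-5)*2 + 2) - 54) = -34933 - (-86)*((0*2 + 2) - 54) = -34933 - (-86)*((0 + 2) - 54) = -34933 - (-86)*(2 - 54) = -34933 - (-86)*(-52) = -34933 - 1*4472 = -34933 - 4472 = -39405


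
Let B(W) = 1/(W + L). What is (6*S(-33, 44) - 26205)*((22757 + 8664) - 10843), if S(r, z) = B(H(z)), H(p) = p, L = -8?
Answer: -1617729181/3 ≈ -5.3924e+8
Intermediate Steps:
B(W) = 1/(-8 + W) (B(W) = 1/(W - 8) = 1/(-8 + W))
S(r, z) = 1/(-8 + z)
(6*S(-33, 44) - 26205)*((22757 + 8664) - 10843) = (6/(-8 + 44) - 26205)*((22757 + 8664) - 10843) = (6/36 - 26205)*(31421 - 10843) = (6*(1/36) - 26205)*20578 = (⅙ - 26205)*20578 = -157229/6*20578 = -1617729181/3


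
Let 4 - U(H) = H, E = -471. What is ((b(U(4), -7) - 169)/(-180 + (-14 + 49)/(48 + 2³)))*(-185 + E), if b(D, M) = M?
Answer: -22528/35 ≈ -643.66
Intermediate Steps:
U(H) = 4 - H
((b(U(4), -7) - 169)/(-180 + (-14 + 49)/(48 + 2³)))*(-185 + E) = ((-7 - 169)/(-180 + (-14 + 49)/(48 + 2³)))*(-185 - 471) = -176/(-180 + 35/(48 + 8))*(-656) = -176/(-180 + 35/56)*(-656) = -176/(-180 + 35*(1/56))*(-656) = -176/(-180 + 5/8)*(-656) = -176/(-1435/8)*(-656) = -176*(-8/1435)*(-656) = (1408/1435)*(-656) = -22528/35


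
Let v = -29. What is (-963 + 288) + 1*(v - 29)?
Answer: -733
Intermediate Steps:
(-963 + 288) + 1*(v - 29) = (-963 + 288) + 1*(-29 - 29) = -675 + 1*(-58) = -675 - 58 = -733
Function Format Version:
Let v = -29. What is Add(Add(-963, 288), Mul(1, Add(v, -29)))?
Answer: -733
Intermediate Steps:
Add(Add(-963, 288), Mul(1, Add(v, -29))) = Add(Add(-963, 288), Mul(1, Add(-29, -29))) = Add(-675, Mul(1, -58)) = Add(-675, -58) = -733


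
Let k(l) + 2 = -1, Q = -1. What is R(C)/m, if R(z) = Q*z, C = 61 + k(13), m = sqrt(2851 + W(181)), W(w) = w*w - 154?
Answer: -29*sqrt(35458)/17729 ≈ -0.30801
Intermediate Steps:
k(l) = -3 (k(l) = -2 - 1 = -3)
W(w) = -154 + w**2 (W(w) = w**2 - 154 = -154 + w**2)
m = sqrt(35458) (m = sqrt(2851 + (-154 + 181**2)) = sqrt(2851 + (-154 + 32761)) = sqrt(2851 + 32607) = sqrt(35458) ≈ 188.30)
C = 58 (C = 61 - 3 = 58)
R(z) = -z
R(C)/m = (-1*58)/(sqrt(35458)) = -29*sqrt(35458)/17729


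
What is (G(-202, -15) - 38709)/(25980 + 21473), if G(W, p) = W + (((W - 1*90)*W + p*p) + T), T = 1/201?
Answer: 4079899/9538053 ≈ 0.42775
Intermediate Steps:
T = 1/201 ≈ 0.0049751
G(W, p) = 1/201 + W + p**2 + W*(-90 + W) (G(W, p) = W + (((W - 1*90)*W + p*p) + 1/201) = W + (((W - 90)*W + p**2) + 1/201) = W + (((-90 + W)*W + p**2) + 1/201) = W + ((W*(-90 + W) + p**2) + 1/201) = W + ((p**2 + W*(-90 + W)) + 1/201) = W + (1/201 + p**2 + W*(-90 + W)) = 1/201 + W + p**2 + W*(-90 + W))
(G(-202, -15) - 38709)/(25980 + 21473) = ((1/201 + (-202)**2 + (-15)**2 - 89*(-202)) - 38709)/(25980 + 21473) = ((1/201 + 40804 + 225 + 17978) - 38709)/47453 = (11860408/201 - 38709)*(1/47453) = (4079899/201)*(1/47453) = 4079899/9538053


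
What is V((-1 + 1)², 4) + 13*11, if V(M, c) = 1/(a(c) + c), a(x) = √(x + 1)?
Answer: 1577/11 - √5/11 ≈ 143.16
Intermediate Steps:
a(x) = √(1 + x)
V(M, c) = 1/(c + √(1 + c)) (V(M, c) = 1/(√(1 + c) + c) = 1/(c + √(1 + c)))
V((-1 + 1)², 4) + 13*11 = 1/(4 + √(1 + 4)) + 13*11 = 1/(4 + √5) + 143 = 143 + 1/(4 + √5)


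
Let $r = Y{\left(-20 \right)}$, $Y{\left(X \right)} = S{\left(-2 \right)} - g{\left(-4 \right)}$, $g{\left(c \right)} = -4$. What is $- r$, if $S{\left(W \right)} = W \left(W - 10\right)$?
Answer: $-28$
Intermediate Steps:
$S{\left(W \right)} = W \left(-10 + W\right)$ ($S{\left(W \right)} = W \left(W - 10\right) = W \left(-10 + W\right)$)
$Y{\left(X \right)} = 28$ ($Y{\left(X \right)} = - 2 \left(-10 - 2\right) - -4 = \left(-2\right) \left(-12\right) + 4 = 24 + 4 = 28$)
$r = 28$
$- r = \left(-1\right) 28 = -28$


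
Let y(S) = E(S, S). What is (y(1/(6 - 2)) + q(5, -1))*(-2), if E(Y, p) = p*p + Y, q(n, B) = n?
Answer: -85/8 ≈ -10.625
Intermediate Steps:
E(Y, p) = Y + p² (E(Y, p) = p² + Y = Y + p²)
y(S) = S + S²
(y(1/(6 - 2)) + q(5, -1))*(-2) = ((1 + 1/(6 - 2))/(6 - 2) + 5)*(-2) = ((1 + 1/4)/4 + 5)*(-2) = ((1 + ¼)/4 + 5)*(-2) = ((¼)*(5/4) + 5)*(-2) = (5/16 + 5)*(-2) = (85/16)*(-2) = -85/8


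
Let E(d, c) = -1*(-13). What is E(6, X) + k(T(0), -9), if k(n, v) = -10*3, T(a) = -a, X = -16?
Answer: -17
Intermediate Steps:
E(d, c) = 13
k(n, v) = -30
E(6, X) + k(T(0), -9) = 13 - 30 = -17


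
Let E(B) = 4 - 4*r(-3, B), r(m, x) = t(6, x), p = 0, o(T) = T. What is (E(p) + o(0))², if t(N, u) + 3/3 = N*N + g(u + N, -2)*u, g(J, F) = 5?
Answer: 18496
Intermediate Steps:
t(N, u) = -1 + N² + 5*u (t(N, u) = -1 + (N*N + 5*u) = -1 + (N² + 5*u) = -1 + N² + 5*u)
r(m, x) = 35 + 5*x (r(m, x) = -1 + 6² + 5*x = -1 + 36 + 5*x = 35 + 5*x)
E(B) = -136 - 20*B (E(B) = 4 - 4*(35 + 5*B) = 4 + (-140 - 20*B) = -136 - 20*B)
(E(p) + o(0))² = ((-136 - 20*0) + 0)² = ((-136 + 0) + 0)² = (-136 + 0)² = (-136)² = 18496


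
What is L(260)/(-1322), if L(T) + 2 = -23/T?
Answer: 543/343720 ≈ 0.0015798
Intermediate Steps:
L(T) = -2 - 23/T
L(260)/(-1322) = (-2 - 23/260)/(-1322) = (-2 - 23*1/260)*(-1/1322) = (-2 - 23/260)*(-1/1322) = -543/260*(-1/1322) = 543/343720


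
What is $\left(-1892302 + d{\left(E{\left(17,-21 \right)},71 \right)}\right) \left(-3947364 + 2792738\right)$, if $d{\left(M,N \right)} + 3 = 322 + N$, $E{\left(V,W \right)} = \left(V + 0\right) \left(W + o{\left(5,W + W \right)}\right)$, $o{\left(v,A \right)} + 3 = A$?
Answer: $2184450784912$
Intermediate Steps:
$o{\left(v,A \right)} = -3 + A$
$E{\left(V,W \right)} = V \left(-3 + 3 W\right)$ ($E{\left(V,W \right)} = \left(V + 0\right) \left(W + \left(-3 + \left(W + W\right)\right)\right) = V \left(W + \left(-3 + 2 W\right)\right) = V \left(-3 + 3 W\right)$)
$d{\left(M,N \right)} = 319 + N$ ($d{\left(M,N \right)} = -3 + \left(322 + N\right) = 319 + N$)
$\left(-1892302 + d{\left(E{\left(17,-21 \right)},71 \right)}\right) \left(-3947364 + 2792738\right) = \left(-1892302 + \left(319 + 71\right)\right) \left(-3947364 + 2792738\right) = \left(-1892302 + 390\right) \left(-1154626\right) = \left(-1891912\right) \left(-1154626\right) = 2184450784912$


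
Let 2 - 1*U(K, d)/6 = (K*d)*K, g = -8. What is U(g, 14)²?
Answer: 28772496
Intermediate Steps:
U(K, d) = 12 - 6*d*K² (U(K, d) = 12 - 6*K*d*K = 12 - 6*d*K²)
U(g, 14)² = (12 - 6*14*(-8)²)² = (12 - 6*14*64)² = (12 - 5376)² = (-5364)² = 28772496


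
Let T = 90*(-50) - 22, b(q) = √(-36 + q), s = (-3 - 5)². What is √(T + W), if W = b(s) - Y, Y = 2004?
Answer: √(-6526 + 2*√7) ≈ 80.751*I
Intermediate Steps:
s = 64 (s = (-8)² = 64)
W = -2004 + 2*√7 (W = √(-36 + 64) - 1*2004 = √28 - 2004 = 2*√7 - 2004 = -2004 + 2*√7 ≈ -1998.7)
T = -4522 (T = -4500 - 22 = -4522)
√(T + W) = √(-4522 + (-2004 + 2*√7)) = √(-6526 + 2*√7)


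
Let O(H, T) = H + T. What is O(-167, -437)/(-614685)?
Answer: 604/614685 ≈ 0.00098262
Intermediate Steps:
O(-167, -437)/(-614685) = (-167 - 437)/(-614685) = -604*(-1/614685) = 604/614685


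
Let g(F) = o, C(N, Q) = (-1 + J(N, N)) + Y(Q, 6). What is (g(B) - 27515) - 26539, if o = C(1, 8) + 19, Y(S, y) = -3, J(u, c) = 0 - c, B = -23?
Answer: -54040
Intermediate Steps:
J(u, c) = -c
C(N, Q) = -4 - N (C(N, Q) = (-1 - N) - 3 = -4 - N)
o = 14 (o = (-4 - 1*1) + 19 = (-4 - 1) + 19 = -5 + 19 = 14)
g(F) = 14
(g(B) - 27515) - 26539 = (14 - 27515) - 26539 = -27501 - 26539 = -54040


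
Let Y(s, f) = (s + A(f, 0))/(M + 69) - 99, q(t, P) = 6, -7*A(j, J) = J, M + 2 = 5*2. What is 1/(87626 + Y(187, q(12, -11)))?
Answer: 7/612706 ≈ 1.1425e-5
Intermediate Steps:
M = 8 (M = -2 + 5*2 = -2 + 10 = 8)
A(j, J) = -J/7
Y(s, f) = -99 + s/77 (Y(s, f) = (s - 1/7*0)/(8 + 69) - 99 = (s + 0)/77 - 99 = s*(1/77) - 99 = s/77 - 99 = -99 + s/77)
1/(87626 + Y(187, q(12, -11))) = 1/(87626 + (-99 + (1/77)*187)) = 1/(87626 + (-99 + 17/7)) = 1/(87626 - 676/7) = 1/(612706/7) = 7/612706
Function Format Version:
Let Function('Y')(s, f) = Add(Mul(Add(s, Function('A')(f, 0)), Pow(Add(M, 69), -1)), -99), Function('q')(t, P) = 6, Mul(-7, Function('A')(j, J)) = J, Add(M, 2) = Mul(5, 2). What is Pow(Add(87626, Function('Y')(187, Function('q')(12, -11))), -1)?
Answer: Rational(7, 612706) ≈ 1.1425e-5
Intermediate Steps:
M = 8 (M = Add(-2, Mul(5, 2)) = Add(-2, 10) = 8)
Function('A')(j, J) = Mul(Rational(-1, 7), J)
Function('Y')(s, f) = Add(-99, Mul(Rational(1, 77), s)) (Function('Y')(s, f) = Add(Mul(Add(s, Mul(Rational(-1, 7), 0)), Pow(Add(8, 69), -1)), -99) = Add(Mul(Add(s, 0), Pow(77, -1)), -99) = Add(Mul(s, Rational(1, 77)), -99) = Add(Mul(Rational(1, 77), s), -99) = Add(-99, Mul(Rational(1, 77), s)))
Pow(Add(87626, Function('Y')(187, Function('q')(12, -11))), -1) = Pow(Add(87626, Add(-99, Mul(Rational(1, 77), 187))), -1) = Pow(Add(87626, Add(-99, Rational(17, 7))), -1) = Pow(Add(87626, Rational(-676, 7)), -1) = Pow(Rational(612706, 7), -1) = Rational(7, 612706)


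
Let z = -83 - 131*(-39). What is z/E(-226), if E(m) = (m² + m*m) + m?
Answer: 2513/50963 ≈ 0.049310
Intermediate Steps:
z = 5026 (z = -83 + 5109 = 5026)
E(m) = m + 2*m² (E(m) = (m² + m²) + m = 2*m² + m = m + 2*m²)
z/E(-226) = 5026/((-226*(1 + 2*(-226)))) = 5026/((-226*(1 - 452))) = 5026/((-226*(-451))) = 5026/101926 = 5026*(1/101926) = 2513/50963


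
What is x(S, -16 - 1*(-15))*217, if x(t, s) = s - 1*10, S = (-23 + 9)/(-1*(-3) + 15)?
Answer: -2387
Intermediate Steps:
S = -7/9 (S = -14/(3 + 15) = -14/18 = -14*1/18 = -7/9 ≈ -0.77778)
x(t, s) = -10 + s (x(t, s) = s - 10 = -10 + s)
x(S, -16 - 1*(-15))*217 = (-10 + (-16 - 1*(-15)))*217 = (-10 + (-16 + 15))*217 = (-10 - 1)*217 = -11*217 = -2387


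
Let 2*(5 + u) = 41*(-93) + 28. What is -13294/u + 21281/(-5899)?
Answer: 3307879/973335 ≈ 3.3985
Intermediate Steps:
u = -3795/2 (u = -5 + (41*(-93) + 28)/2 = -5 + (-3813 + 28)/2 = -5 + (½)*(-3785) = -5 - 3785/2 = -3795/2 ≈ -1897.5)
-13294/u + 21281/(-5899) = -13294/(-3795/2) + 21281/(-5899) = -13294*(-2/3795) + 21281*(-1/5899) = 1156/165 - 21281/5899 = 3307879/973335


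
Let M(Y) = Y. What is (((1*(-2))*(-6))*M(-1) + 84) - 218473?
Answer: -218401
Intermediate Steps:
(((1*(-2))*(-6))*M(-1) + 84) - 218473 = (((1*(-2))*(-6))*(-1) + 84) - 218473 = (-2*(-6)*(-1) + 84) - 218473 = (12*(-1) + 84) - 218473 = (-12 + 84) - 218473 = 72 - 218473 = -218401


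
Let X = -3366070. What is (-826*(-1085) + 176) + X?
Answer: -2469684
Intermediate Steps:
(-826*(-1085) + 176) + X = (-826*(-1085) + 176) - 3366070 = (896210 + 176) - 3366070 = 896386 - 3366070 = -2469684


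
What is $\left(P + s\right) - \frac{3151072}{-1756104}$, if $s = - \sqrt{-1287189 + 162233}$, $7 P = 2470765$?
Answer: $\frac{77481113519}{219513} - 2 i \sqrt{281239} \approx 3.5297 \cdot 10^{5} - 1060.6 i$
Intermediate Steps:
$P = \frac{2470765}{7}$ ($P = \frac{1}{7} \cdot 2470765 = \frac{2470765}{7} \approx 3.5297 \cdot 10^{5}$)
$s = - 2 i \sqrt{281239}$ ($s = - \sqrt{-1124956} = - 2 i \sqrt{281239} \approx - 1060.6 i$)
$\left(P + s\right) - \frac{3151072}{-1756104} = \left(\frac{2470765}{7} - 2 i \sqrt{281239}\right) - \frac{3151072}{-1756104} = \left(\frac{2470765}{7} - 2 i \sqrt{281239}\right) - - \frac{393884}{219513} = \left(\frac{2470765}{7} - 2 i \sqrt{281239}\right) + \frac{393884}{219513} = \frac{77481113519}{219513} - 2 i \sqrt{281239}$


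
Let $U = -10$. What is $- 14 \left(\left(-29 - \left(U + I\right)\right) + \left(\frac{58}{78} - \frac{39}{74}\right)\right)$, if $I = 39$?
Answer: $\frac{1167341}{1443} \approx 808.97$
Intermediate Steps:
$- 14 \left(\left(-29 - \left(U + I\right)\right) + \left(\frac{58}{78} - \frac{39}{74}\right)\right) = - 14 \left(\left(-29 - \left(-10 + 39\right)\right) + \left(\frac{58}{78} - \frac{39}{74}\right)\right) = - 14 \left(\left(-29 - 29\right) + \left(58 \cdot \frac{1}{78} - \frac{39}{74}\right)\right) = - 14 \left(\left(-29 - 29\right) + \left(\frac{29}{39} - \frac{39}{74}\right)\right) = - 14 \left(-58 + \frac{625}{2886}\right) = \left(-14\right) \left(- \frac{166763}{2886}\right) = \frac{1167341}{1443}$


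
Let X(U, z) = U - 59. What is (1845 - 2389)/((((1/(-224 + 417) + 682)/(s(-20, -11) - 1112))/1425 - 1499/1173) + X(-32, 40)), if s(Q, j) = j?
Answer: 65694284464800/11143676314207 ≈ 5.8952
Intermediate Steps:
X(U, z) = -59 + U
(1845 - 2389)/((((1/(-224 + 417) + 682)/(s(-20, -11) - 1112))/1425 - 1499/1173) + X(-32, 40)) = (1845 - 2389)/((((1/(-224 + 417) + 682)/(-11 - 1112))/1425 - 1499/1173) + (-59 - 32)) = -544/((((1/193 + 682)/(-1123))*(1/1425) - 1499*1/1173) - 91) = -544/((((1/193 + 682)*(-1/1123))*(1/1425) - 1499/1173) - 91) = -544/((((131627/193)*(-1/1123))*(1/1425) - 1499/1173) - 91) = -544/((-131627/216739*1/1425 - 1499/1173) - 91) = -544/((-131627/308853075 - 1499/1173) - 91) = -544/(-154375052632/120761552325 - 91) = -544/(-11143676314207/120761552325) = -544*(-120761552325/11143676314207) = 65694284464800/11143676314207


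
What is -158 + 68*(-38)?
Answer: -2742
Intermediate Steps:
-158 + 68*(-38) = -158 - 2584 = -2742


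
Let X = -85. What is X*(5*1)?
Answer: -425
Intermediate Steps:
X*(5*1) = -425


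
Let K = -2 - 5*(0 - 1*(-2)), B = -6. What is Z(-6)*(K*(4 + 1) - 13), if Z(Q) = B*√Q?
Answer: 438*I*√6 ≈ 1072.9*I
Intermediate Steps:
K = -12 (K = -2 - 5*(0 + 2) = -2 - 5*2 = -2 - 10 = -12)
Z(Q) = -6*√Q
Z(-6)*(K*(4 + 1) - 13) = (-6*I*√6)*(-12*(4 + 1) - 13) = (-6*I*√6)*(-12*5 - 13) = (-6*I*√6)*(-60 - 13) = -6*I*√6*(-73) = 438*I*√6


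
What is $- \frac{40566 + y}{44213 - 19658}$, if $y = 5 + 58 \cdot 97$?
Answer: $- \frac{15399}{8185} \approx -1.8814$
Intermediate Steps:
$y = 5631$ ($y = 5 + 5626 = 5631$)
$- \frac{40566 + y}{44213 - 19658} = - \frac{40566 + 5631}{44213 - 19658} = - \frac{46197}{24555} = \left(-1\right) \frac{15399}{8185} = - \frac{15399}{8185}$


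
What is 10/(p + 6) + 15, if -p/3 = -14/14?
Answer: 145/9 ≈ 16.111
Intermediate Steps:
p = 3 (p = -(-42)/14 = -3*(-1) = 3)
10/(p + 6) + 15 = 10/(3 + 6) + 15 = 10/9 + 15 = 145/9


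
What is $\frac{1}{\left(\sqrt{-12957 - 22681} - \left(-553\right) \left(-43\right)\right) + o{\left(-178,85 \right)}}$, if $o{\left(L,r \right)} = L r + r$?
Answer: $- \frac{19412}{753669307} - \frac{i \sqrt{35638}}{1507338614} \approx -2.5757 \cdot 10^{-5} - 1.2524 \cdot 10^{-7} i$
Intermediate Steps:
$o{\left(L,r \right)} = r + L r$
$\frac{1}{\left(\sqrt{-12957 - 22681} - \left(-553\right) \left(-43\right)\right) + o{\left(-178,85 \right)}} = \frac{1}{\left(\sqrt{-12957 - 22681} - \left(-553\right) \left(-43\right)\right) + 85 \left(1 - 178\right)} = \frac{1}{\left(\sqrt{-35638} - 23779\right) + 85 \left(-177\right)} = \frac{1}{\left(i \sqrt{35638} - 23779\right) - 15045} = \frac{1}{\left(-23779 + i \sqrt{35638}\right) - 15045} = \frac{1}{-38824 + i \sqrt{35638}}$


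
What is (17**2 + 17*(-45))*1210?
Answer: -575960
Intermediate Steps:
(17**2 + 17*(-45))*1210 = (289 - 765)*1210 = -476*1210 = -575960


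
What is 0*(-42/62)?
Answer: 0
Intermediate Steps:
0*(-42/62) = 0*(-42*1/62) = 0*(-21/31) = 0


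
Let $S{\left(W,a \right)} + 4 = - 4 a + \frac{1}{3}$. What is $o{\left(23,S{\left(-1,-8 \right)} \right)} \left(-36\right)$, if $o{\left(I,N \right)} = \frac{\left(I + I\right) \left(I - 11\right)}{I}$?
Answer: $-864$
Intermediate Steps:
$S{\left(W,a \right)} = - \frac{11}{3} - 4 a$ ($S{\left(W,a \right)} = -4 - \left(- \frac{1}{3} + 4 a\right) = - \frac{11}{3} - 4 a$)
$o{\left(I,N \right)} = -22 + 2 I$ ($o{\left(I,N \right)} = \frac{2 I \left(-11 + I\right)}{I} = -22 + 2 I$)
$o{\left(23,S{\left(-1,-8 \right)} \right)} \left(-36\right) = \left(-22 + 2 \cdot 23\right) \left(-36\right) = \left(-22 + 46\right) \left(-36\right) = 24 \left(-36\right) = -864$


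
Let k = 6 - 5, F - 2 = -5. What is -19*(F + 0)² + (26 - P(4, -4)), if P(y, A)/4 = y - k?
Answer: -157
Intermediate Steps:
F = -3 (F = 2 - 5 = -3)
k = 1
P(y, A) = -4 + 4*y (P(y, A) = 4*(y - 1*1) = 4*(y - 1) = 4*(-1 + y) = -4 + 4*y)
-19*(F + 0)² + (26 - P(4, -4)) = -19*(-3 + 0)² + (26 - (-4 + 4*4)) = -19*(-3)² + (26 - (-4 + 16)) = -19*9 + (26 - 1*12) = -171 + (26 - 12) = -171 + 14 = -157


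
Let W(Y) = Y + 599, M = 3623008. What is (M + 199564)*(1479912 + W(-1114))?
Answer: 5655101549084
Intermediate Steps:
W(Y) = 599 + Y
(M + 199564)*(1479912 + W(-1114)) = (3623008 + 199564)*(1479912 + (599 - 1114)) = 3822572*(1479912 - 515) = 3822572*1479397 = 5655101549084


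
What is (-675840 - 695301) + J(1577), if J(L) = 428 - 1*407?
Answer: -1371120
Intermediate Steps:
J(L) = 21 (J(L) = 428 - 407 = 21)
(-675840 - 695301) + J(1577) = (-675840 - 695301) + 21 = -1371141 + 21 = -1371120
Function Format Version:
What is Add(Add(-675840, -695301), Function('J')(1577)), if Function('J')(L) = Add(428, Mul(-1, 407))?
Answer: -1371120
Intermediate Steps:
Function('J')(L) = 21 (Function('J')(L) = Add(428, -407) = 21)
Add(Add(-675840, -695301), Function('J')(1577)) = Add(Add(-675840, -695301), 21) = Add(-1371141, 21) = -1371120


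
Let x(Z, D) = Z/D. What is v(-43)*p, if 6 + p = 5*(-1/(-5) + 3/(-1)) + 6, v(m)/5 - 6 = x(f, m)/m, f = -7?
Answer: -776090/1849 ≈ -419.73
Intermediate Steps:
v(m) = 30 - 35/m**2 (v(m) = 30 + 5*((-7/m)/m) = 30 + 5*(-7/m**2) = 30 - 35/m**2)
p = -14 (p = -6 + (5*(-1/(-5) + 3/(-1)) + 6) = -6 + (5*(-1*(-1/5) + 3*(-1)) + 6) = -6 + (5*(1/5 - 3) + 6) = -6 + (5*(-14/5) + 6) = -6 + (-14 + 6) = -6 - 8 = -14)
v(-43)*p = (30 - 35/(-43)**2)*(-14) = (30 - 35*1/1849)*(-14) = (30 - 35/1849)*(-14) = (55435/1849)*(-14) = -776090/1849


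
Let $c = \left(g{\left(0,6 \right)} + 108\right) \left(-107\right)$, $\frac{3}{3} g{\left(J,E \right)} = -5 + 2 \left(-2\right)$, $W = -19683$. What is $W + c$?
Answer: $-30276$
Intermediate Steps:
$g{\left(J,E \right)} = -9$ ($g{\left(J,E \right)} = -5 + 2 \left(-2\right) = -5 - 4 = -9$)
$c = -10593$ ($c = \left(-9 + 108\right) \left(-107\right) = 99 \left(-107\right) = -10593$)
$W + c = -19683 - 10593 = -30276$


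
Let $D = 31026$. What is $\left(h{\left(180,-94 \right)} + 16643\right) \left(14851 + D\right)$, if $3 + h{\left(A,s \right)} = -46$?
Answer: $761282938$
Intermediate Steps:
$h{\left(A,s \right)} = -49$ ($h{\left(A,s \right)} = -3 - 46 = -49$)
$\left(h{\left(180,-94 \right)} + 16643\right) \left(14851 + D\right) = \left(-49 + 16643\right) \left(14851 + 31026\right) = 16594 \cdot 45877 = 761282938$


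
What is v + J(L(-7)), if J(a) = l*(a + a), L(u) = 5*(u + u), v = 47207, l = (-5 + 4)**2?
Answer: 47067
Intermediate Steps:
l = 1 (l = (-1)**2 = 1)
L(u) = 10*u (L(u) = 5*(2*u) = 10*u)
J(a) = 2*a (J(a) = 1*(a + a) = 1*(2*a) = 2*a)
v + J(L(-7)) = 47207 + 2*(10*(-7)) = 47207 + 2*(-70) = 47207 - 140 = 47067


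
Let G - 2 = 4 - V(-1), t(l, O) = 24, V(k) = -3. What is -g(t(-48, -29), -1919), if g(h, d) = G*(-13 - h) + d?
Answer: 2252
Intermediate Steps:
G = 9 (G = 2 + (4 - 1*(-3)) = 2 + (4 + 3) = 2 + 7 = 9)
g(h, d) = -117 + d - 9*h (g(h, d) = 9*(-13 - h) + d = (-117 - 9*h) + d = -117 + d - 9*h)
-g(t(-48, -29), -1919) = -(-117 - 1919 - 9*24) = -(-117 - 1919 - 216) = -1*(-2252) = 2252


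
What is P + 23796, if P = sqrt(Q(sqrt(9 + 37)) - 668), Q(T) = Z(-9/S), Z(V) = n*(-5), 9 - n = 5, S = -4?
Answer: 23796 + 4*I*sqrt(43) ≈ 23796.0 + 26.23*I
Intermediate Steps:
n = 4 (n = 9 - 1*5 = 9 - 5 = 4)
Z(V) = -20 (Z(V) = 4*(-5) = -20)
Q(T) = -20
P = 4*I*sqrt(43) (P = sqrt(-20 - 668) = sqrt(-688) = 4*I*sqrt(43) ≈ 26.23*I)
P + 23796 = 4*I*sqrt(43) + 23796 = 23796 + 4*I*sqrt(43)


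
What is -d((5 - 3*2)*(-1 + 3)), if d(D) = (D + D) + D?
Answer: 6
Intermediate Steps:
d(D) = 3*D (d(D) = 2*D + D = 3*D)
-d((5 - 3*2)*(-1 + 3)) = -3*(5 - 3*2)*(-1 + 3) = -3*(5 - 6)*2 = -3*(-1*2) = -3*(-2) = -1*(-6) = 6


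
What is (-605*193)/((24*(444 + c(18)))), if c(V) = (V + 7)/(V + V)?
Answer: -350295/32018 ≈ -10.941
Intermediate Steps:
c(V) = (7 + V)/(2*V) (c(V) = (7 + V)/((2*V)) = (7 + V)*(1/(2*V)) = (7 + V)/(2*V))
(-605*193)/((24*(444 + c(18)))) = (-605*193)/((24*(444 + (1/2)*(7 + 18)/18))) = -116765*1/(24*(444 + (1/2)*(1/18)*25)) = -116765*1/(24*(444 + 25/36)) = -116765/(24*(16009/36)) = -116765/32018/3 = -116765*3/32018 = -350295/32018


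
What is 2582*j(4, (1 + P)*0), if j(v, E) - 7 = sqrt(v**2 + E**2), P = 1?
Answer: 28402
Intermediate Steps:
j(v, E) = 7 + sqrt(E**2 + v**2) (j(v, E) = 7 + sqrt(v**2 + E**2) = 7 + sqrt(E**2 + v**2))
2582*j(4, (1 + P)*0) = 2582*(7 + sqrt(((1 + 1)*0)**2 + 4**2)) = 2582*(7 + sqrt((2*0)**2 + 16)) = 2582*(7 + sqrt(0**2 + 16)) = 2582*(7 + sqrt(0 + 16)) = 2582*(7 + sqrt(16)) = 2582*(7 + 4) = 2582*11 = 28402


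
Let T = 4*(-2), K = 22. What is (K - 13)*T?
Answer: -72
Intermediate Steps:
T = -8
(K - 13)*T = (22 - 13)*(-8) = 9*(-8) = -72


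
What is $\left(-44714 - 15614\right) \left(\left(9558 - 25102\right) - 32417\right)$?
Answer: $2893391208$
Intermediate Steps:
$\left(-44714 - 15614\right) \left(\left(9558 - 25102\right) - 32417\right) = - 60328 \left(\left(9558 - 25102\right) - 32417\right) = - 60328 \left(-15544 - 32417\right) = \left(-60328\right) \left(-47961\right) = 2893391208$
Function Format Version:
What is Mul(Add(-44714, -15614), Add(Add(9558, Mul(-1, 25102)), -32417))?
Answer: 2893391208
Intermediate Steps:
Mul(Add(-44714, -15614), Add(Add(9558, Mul(-1, 25102)), -32417)) = Mul(-60328, Add(Add(9558, -25102), -32417)) = Mul(-60328, Add(-15544, -32417)) = Mul(-60328, -47961) = 2893391208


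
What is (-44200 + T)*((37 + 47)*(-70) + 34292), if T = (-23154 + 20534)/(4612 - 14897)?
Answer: -2583187104912/2057 ≈ -1.2558e+9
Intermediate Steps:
T = 524/2057 (T = -2620/(-10285) = -2620*(-1/10285) = 524/2057 ≈ 0.25474)
(-44200 + T)*((37 + 47)*(-70) + 34292) = (-44200 + 524/2057)*((37 + 47)*(-70) + 34292) = -90918876*(84*(-70) + 34292)/2057 = -90918876*(-5880 + 34292)/2057 = -90918876/2057*28412 = -2583187104912/2057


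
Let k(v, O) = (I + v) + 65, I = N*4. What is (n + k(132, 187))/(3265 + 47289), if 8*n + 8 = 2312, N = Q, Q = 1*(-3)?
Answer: 473/50554 ≈ 0.0093563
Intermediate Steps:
Q = -3
N = -3
n = 288 (n = -1 + (⅛)*2312 = -1 + 289 = 288)
I = -12 (I = -3*4 = -12)
k(v, O) = 53 + v (k(v, O) = (-12 + v) + 65 = 53 + v)
(n + k(132, 187))/(3265 + 47289) = (288 + (53 + 132))/(3265 + 47289) = (288 + 185)/50554 = 473*(1/50554) = 473/50554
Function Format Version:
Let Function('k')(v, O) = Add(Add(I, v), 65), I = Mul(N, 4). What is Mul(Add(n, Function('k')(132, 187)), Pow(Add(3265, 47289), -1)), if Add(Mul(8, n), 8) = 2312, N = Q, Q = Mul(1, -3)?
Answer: Rational(473, 50554) ≈ 0.0093563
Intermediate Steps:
Q = -3
N = -3
n = 288 (n = Add(-1, Mul(Rational(1, 8), 2312)) = Add(-1, 289) = 288)
I = -12 (I = Mul(-3, 4) = -12)
Function('k')(v, O) = Add(53, v) (Function('k')(v, O) = Add(Add(-12, v), 65) = Add(53, v))
Mul(Add(n, Function('k')(132, 187)), Pow(Add(3265, 47289), -1)) = Mul(Add(288, Add(53, 132)), Pow(Add(3265, 47289), -1)) = Mul(Add(288, 185), Pow(50554, -1)) = Mul(473, Rational(1, 50554)) = Rational(473, 50554)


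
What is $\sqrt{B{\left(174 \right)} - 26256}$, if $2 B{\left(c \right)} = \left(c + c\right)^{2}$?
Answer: $2 \sqrt{8574} \approx 185.19$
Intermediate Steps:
$B{\left(c \right)} = 2 c^{2}$ ($B{\left(c \right)} = \frac{\left(c + c\right)^{2}}{2} = \frac{\left(2 c\right)^{2}}{2} = \frac{4 c^{2}}{2} = 2 c^{2}$)
$\sqrt{B{\left(174 \right)} - 26256} = \sqrt{2 \cdot 174^{2} - 26256} = \sqrt{2 \cdot 30276 - 26256} = \sqrt{60552 - 26256} = \sqrt{34296} = 2 \sqrt{8574}$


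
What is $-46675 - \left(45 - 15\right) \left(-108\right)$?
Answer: $-43435$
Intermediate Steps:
$-46675 - \left(45 - 15\right) \left(-108\right) = -46675 - 30 \left(-108\right) = -46675 - -3240 = -46675 + 3240 = -43435$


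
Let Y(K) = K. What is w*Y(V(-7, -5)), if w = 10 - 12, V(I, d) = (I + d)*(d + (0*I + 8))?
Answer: 72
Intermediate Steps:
V(I, d) = (8 + d)*(I + d) (V(I, d) = (I + d)*(d + (0 + 8)) = (I + d)*(d + 8) = (I + d)*(8 + d) = (8 + d)*(I + d))
w = -2
w*Y(V(-7, -5)) = -2*((-5)² + 8*(-7) + 8*(-5) - 7*(-5)) = -2*(25 - 56 - 40 + 35) = -2*(-36) = 72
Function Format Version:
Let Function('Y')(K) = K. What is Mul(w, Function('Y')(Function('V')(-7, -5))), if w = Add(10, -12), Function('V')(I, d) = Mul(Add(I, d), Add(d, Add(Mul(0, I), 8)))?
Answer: 72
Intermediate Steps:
Function('V')(I, d) = Mul(Add(8, d), Add(I, d)) (Function('V')(I, d) = Mul(Add(I, d), Add(d, Add(0, 8))) = Mul(Add(I, d), Add(d, 8)) = Mul(Add(I, d), Add(8, d)) = Mul(Add(8, d), Add(I, d)))
w = -2
Mul(w, Function('Y')(Function('V')(-7, -5))) = Mul(-2, Add(Pow(-5, 2), Mul(8, -7), Mul(8, -5), Mul(-7, -5))) = Mul(-2, Add(25, -56, -40, 35)) = Mul(-2, -36) = 72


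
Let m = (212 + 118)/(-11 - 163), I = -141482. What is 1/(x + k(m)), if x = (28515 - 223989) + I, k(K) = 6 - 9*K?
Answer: -29/9771055 ≈ -2.9680e-6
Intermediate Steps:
m = -55/29 (m = 330/(-174) = 330*(-1/174) = -55/29 ≈ -1.8966)
x = -336956 (x = (28515 - 223989) - 141482 = -195474 - 141482 = -336956)
1/(x + k(m)) = 1/(-336956 + (6 - 9*(-55/29))) = 1/(-336956 + (6 + 495/29)) = 1/(-336956 + 669/29) = 1/(-9771055/29) = -29/9771055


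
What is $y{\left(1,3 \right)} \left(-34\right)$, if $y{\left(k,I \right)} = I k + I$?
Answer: $-204$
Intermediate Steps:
$y{\left(k,I \right)} = I + I k$
$y{\left(1,3 \right)} \left(-34\right) = 3 \left(1 + 1\right) \left(-34\right) = 3 \cdot 2 \left(-34\right) = 6 \left(-34\right) = -204$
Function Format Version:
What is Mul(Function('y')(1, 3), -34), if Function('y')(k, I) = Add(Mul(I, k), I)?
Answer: -204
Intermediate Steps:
Function('y')(k, I) = Add(I, Mul(I, k))
Mul(Function('y')(1, 3), -34) = Mul(Mul(3, Add(1, 1)), -34) = Mul(Mul(3, 2), -34) = Mul(6, -34) = -204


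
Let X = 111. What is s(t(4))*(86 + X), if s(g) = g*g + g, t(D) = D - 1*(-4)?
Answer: 14184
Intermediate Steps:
t(D) = 4 + D (t(D) = D + 4 = 4 + D)
s(g) = g + g² (s(g) = g² + g = g + g²)
s(t(4))*(86 + X) = ((4 + 4)*(1 + (4 + 4)))*(86 + 111) = (8*(1 + 8))*197 = (8*9)*197 = 72*197 = 14184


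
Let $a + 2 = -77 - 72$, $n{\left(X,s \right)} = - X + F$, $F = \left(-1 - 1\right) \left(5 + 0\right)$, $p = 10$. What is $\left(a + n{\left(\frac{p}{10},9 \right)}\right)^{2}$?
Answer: $26244$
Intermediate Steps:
$F = -10$ ($F = \left(-2\right) 5 = -10$)
$n{\left(X,s \right)} = -10 - X$ ($n{\left(X,s \right)} = - X - 10 = -10 - X$)
$a = -151$ ($a = -2 - 149 = -151$)
$\left(a + n{\left(\frac{p}{10},9 \right)}\right)^{2} = \left(-151 - \left(10 + \frac{10}{10}\right)\right)^{2} = \left(-151 - \left(10 + 10 \cdot \frac{1}{10}\right)\right)^{2} = \left(-151 - 11\right)^{2} = \left(-162\right)^{2} = 26244$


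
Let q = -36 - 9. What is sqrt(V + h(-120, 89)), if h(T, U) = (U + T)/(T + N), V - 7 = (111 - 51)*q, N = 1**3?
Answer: 18*I*sqrt(117691)/119 ≈ 51.892*I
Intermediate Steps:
N = 1
q = -45
V = -2693 (V = 7 + (111 - 51)*(-45) = 7 + 60*(-45) = 7 - 2700 = -2693)
h(T, U) = (T + U)/(1 + T) (h(T, U) = (U + T)/(T + 1) = (T + U)/(1 + T))
sqrt(V + h(-120, 89)) = sqrt(-2693 + (-120 + 89)/(1 - 120)) = sqrt(-2693 - 31/(-119)) = sqrt(-2693 - 1/119*(-31)) = sqrt(-2693 + 31/119) = sqrt(-320436/119) = 18*I*sqrt(117691)/119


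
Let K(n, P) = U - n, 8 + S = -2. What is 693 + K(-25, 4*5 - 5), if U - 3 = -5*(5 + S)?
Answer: 746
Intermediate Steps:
S = -10 (S = -8 - 2 = -10)
U = 28 (U = 3 - 5*(5 - 10) = 3 - 5*(-5) = 3 + 25 = 28)
K(n, P) = 28 - n
693 + K(-25, 4*5 - 5) = 693 + (28 - 1*(-25)) = 693 + (28 + 25) = 693 + 53 = 746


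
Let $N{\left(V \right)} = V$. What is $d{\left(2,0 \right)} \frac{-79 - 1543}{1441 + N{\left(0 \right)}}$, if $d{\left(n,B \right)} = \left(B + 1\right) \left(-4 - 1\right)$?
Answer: $\frac{8110}{1441} \approx 5.628$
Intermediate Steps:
$d{\left(n,B \right)} = -5 - 5 B$ ($d{\left(n,B \right)} = \left(1 + B\right) \left(-5\right) = -5 - 5 B$)
$d{\left(2,0 \right)} \frac{-79 - 1543}{1441 + N{\left(0 \right)}} = \left(-5 - 0\right) \frac{-79 - 1543}{1441 + 0} = \left(-5 + 0\right) \left(- \frac{1622}{1441}\right) = - 5 \left(\left(-1622\right) \frac{1}{1441}\right) = \left(-5\right) \left(- \frac{1622}{1441}\right) = \frac{8110}{1441}$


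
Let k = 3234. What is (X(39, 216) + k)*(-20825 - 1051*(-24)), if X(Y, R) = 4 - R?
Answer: 13293778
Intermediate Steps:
(X(39, 216) + k)*(-20825 - 1051*(-24)) = ((4 - 1*216) + 3234)*(-20825 - 1051*(-24)) = ((4 - 216) + 3234)*(-20825 + 25224) = (-212 + 3234)*4399 = 3022*4399 = 13293778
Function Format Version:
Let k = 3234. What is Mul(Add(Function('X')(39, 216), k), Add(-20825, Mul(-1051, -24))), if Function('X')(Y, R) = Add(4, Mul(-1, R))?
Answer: 13293778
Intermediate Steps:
Mul(Add(Function('X')(39, 216), k), Add(-20825, Mul(-1051, -24))) = Mul(Add(Add(4, Mul(-1, 216)), 3234), Add(-20825, Mul(-1051, -24))) = Mul(Add(Add(4, -216), 3234), Add(-20825, 25224)) = Mul(Add(-212, 3234), 4399) = Mul(3022, 4399) = 13293778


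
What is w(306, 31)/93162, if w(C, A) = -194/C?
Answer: -97/14253786 ≈ -6.8052e-6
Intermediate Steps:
w(306, 31)/93162 = -194/306/93162 = -194*1/306*(1/93162) = -97/153*1/93162 = -97/14253786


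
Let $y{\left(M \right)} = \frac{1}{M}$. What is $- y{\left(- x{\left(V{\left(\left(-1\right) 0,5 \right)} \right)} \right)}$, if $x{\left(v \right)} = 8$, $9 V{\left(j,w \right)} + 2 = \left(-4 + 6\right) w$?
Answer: $\frac{1}{8} \approx 0.125$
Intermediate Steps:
$V{\left(j,w \right)} = - \frac{2}{9} + \frac{2 w}{9}$ ($V{\left(j,w \right)} = - \frac{2}{9} + \frac{\left(-4 + 6\right) w}{9} = - \frac{2}{9} + \frac{2 w}{9}$)
$- y{\left(- x{\left(V{\left(\left(-1\right) 0,5 \right)} \right)} \right)} = - \frac{1}{\left(-1\right) 8} = - \frac{1}{-8} = \left(-1\right) \left(- \frac{1}{8}\right) = \frac{1}{8}$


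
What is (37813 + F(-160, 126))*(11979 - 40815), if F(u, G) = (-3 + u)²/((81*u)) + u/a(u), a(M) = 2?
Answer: -43520386879/40 ≈ -1.0880e+9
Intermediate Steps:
F(u, G) = u/2 + (-3 + u)²/(81*u) (F(u, G) = (-3 + u)²/((81*u)) + u/2 = (-3 + u)²*(1/(81*u)) + u*(½) = (-3 + u)²/(81*u) + u/2 = u/2 + (-3 + u)²/(81*u))
(37813 + F(-160, 126))*(11979 - 40815) = (37813 + (1/162)*(18 - 12*(-160) + 83*(-160)²)/(-160))*(11979 - 40815) = (37813 + (1/162)*(-1/160)*(18 + 1920 + 83*25600))*(-28836) = (37813 + (1/162)*(-1/160)*(18 + 1920 + 2124800))*(-28836) = (37813 + (1/162)*(-1/160)*2126738)*(-28836) = (37813 - 1063369/12960)*(-28836) = (488993111/12960)*(-28836) = -43520386879/40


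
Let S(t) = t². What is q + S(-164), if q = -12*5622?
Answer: -40568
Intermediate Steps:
q = -67464
q + S(-164) = -67464 + (-164)² = -67464 + 26896 = -40568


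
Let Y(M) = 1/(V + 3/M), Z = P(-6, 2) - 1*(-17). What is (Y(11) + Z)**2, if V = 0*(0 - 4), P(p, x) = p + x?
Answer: 2500/9 ≈ 277.78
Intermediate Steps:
V = 0 (V = 0*(-4) = 0)
Z = 13 (Z = (-6 + 2) - 1*(-17) = -4 + 17 = 13)
Y(M) = M/3 (Y(M) = 1/(0 + 3/M) = 1/(3/M) = M/3)
(Y(11) + Z)**2 = ((1/3)*11 + 13)**2 = (11/3 + 13)**2 = (50/3)**2 = 2500/9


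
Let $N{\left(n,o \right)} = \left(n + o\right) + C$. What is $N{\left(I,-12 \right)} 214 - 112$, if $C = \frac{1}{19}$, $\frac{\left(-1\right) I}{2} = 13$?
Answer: $- \frac{156422}{19} \approx -8232.7$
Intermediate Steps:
$I = -26$ ($I = \left(-2\right) 13 = -26$)
$C = \frac{1}{19} \approx 0.052632$
$N{\left(n,o \right)} = \frac{1}{19} + n + o$ ($N{\left(n,o \right)} = \left(n + o\right) + \frac{1}{19} = \frac{1}{19} + n + o$)
$N{\left(I,-12 \right)} 214 - 112 = \left(\frac{1}{19} - 26 - 12\right) 214 - 112 = \left(- \frac{721}{19}\right) 214 - 112 = - \frac{154294}{19} - 112 = - \frac{156422}{19}$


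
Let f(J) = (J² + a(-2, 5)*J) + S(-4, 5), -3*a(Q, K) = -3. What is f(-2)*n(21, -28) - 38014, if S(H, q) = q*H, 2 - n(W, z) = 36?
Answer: -37402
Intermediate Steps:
n(W, z) = -34 (n(W, z) = 2 - 1*36 = 2 - 36 = -34)
S(H, q) = H*q
a(Q, K) = 1 (a(Q, K) = -⅓*(-3) = 1)
f(J) = -20 + J + J² (f(J) = (J² + 1*J) - 4*5 = (J² + J) - 20 = (J + J²) - 20 = -20 + J + J²)
f(-2)*n(21, -28) - 38014 = (-20 - 2 + (-2)²)*(-34) - 38014 = (-20 - 2 + 4)*(-34) - 38014 = -18*(-34) - 38014 = 612 - 38014 = -37402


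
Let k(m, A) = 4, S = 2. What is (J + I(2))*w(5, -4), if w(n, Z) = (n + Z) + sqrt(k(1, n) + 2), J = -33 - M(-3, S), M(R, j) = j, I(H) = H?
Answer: -33 - 33*sqrt(6) ≈ -113.83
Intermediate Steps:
J = -35 (J = -33 - 1*2 = -33 - 2 = -35)
w(n, Z) = Z + n + sqrt(6) (w(n, Z) = (n + Z) + sqrt(4 + 2) = (Z + n) + sqrt(6) = Z + n + sqrt(6))
(J + I(2))*w(5, -4) = (-35 + 2)*(-4 + 5 + sqrt(6)) = -33*(1 + sqrt(6)) = -33 - 33*sqrt(6)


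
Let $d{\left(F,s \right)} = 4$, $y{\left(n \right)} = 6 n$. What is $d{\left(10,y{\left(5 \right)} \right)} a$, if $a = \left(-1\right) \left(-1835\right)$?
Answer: $7340$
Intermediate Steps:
$a = 1835$
$d{\left(10,y{\left(5 \right)} \right)} a = 4 \cdot 1835 = 7340$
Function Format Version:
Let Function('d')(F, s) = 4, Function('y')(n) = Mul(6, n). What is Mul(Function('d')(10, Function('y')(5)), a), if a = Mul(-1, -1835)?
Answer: 7340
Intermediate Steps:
a = 1835
Mul(Function('d')(10, Function('y')(5)), a) = Mul(4, 1835) = 7340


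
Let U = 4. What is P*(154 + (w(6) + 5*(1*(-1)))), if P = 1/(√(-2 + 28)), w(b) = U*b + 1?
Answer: 87*√26/13 ≈ 34.124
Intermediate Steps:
w(b) = 1 + 4*b (w(b) = 4*b + 1 = 1 + 4*b)
P = √26/26 (P = 1/(√26) = √26/26 ≈ 0.19612)
P*(154 + (w(6) + 5*(1*(-1)))) = (√26/26)*(154 + ((1 + 4*6) + 5*(1*(-1)))) = (√26/26)*(154 + ((1 + 24) + 5*(-1))) = (√26/26)*(154 + (25 - 5)) = (√26/26)*(154 + 20) = (√26/26)*174 = 87*√26/13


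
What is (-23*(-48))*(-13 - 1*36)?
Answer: -54096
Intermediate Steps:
(-23*(-48))*(-13 - 1*36) = 1104*(-13 - 36) = 1104*(-49) = -54096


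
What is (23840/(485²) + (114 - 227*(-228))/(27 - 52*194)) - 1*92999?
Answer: -44020655218557/473319745 ≈ -93004.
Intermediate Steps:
(23840/(485²) + (114 - 227*(-228))/(27 - 52*194)) - 1*92999 = (23840/235225 + (114 + 51756)/(27 - 10088)) - 92999 = (23840*(1/235225) + 51870/(-10061)) - 92999 = (4768/47045 + 51870*(-1/10061)) - 92999 = (4768/47045 - 51870/10061) - 92999 = -2392253302/473319745 - 92999 = -44020655218557/473319745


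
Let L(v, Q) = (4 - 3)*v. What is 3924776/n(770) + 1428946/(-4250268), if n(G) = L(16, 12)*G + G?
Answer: 378696475837/1264454730 ≈ 299.49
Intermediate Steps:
L(v, Q) = v (L(v, Q) = 1*v = v)
n(G) = 17*G (n(G) = 16*G + G = 17*G)
3924776/n(770) + 1428946/(-4250268) = 3924776/((17*770)) + 1428946/(-4250268) = 3924776/13090 + 1428946*(-1/4250268) = 3924776*(1/13090) - 714473/2125134 = 1962388/6545 - 714473/2125134 = 378696475837/1264454730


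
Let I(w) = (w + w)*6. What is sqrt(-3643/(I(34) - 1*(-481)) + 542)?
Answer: sqrt(425115355)/889 ≈ 23.193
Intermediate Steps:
I(w) = 12*w (I(w) = (2*w)*6 = 12*w)
sqrt(-3643/(I(34) - 1*(-481)) + 542) = sqrt(-3643/(12*34 - 1*(-481)) + 542) = sqrt(-3643/(408 + 481) + 542) = sqrt(-3643/889 + 542) = sqrt(478195/889) = sqrt(425115355)/889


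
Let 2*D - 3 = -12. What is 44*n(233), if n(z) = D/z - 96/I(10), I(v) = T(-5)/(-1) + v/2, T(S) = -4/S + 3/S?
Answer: -205238/233 ≈ -880.85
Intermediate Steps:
D = -9/2 (D = 3/2 + (1/2)*(-12) = 3/2 - 6 = -9/2 ≈ -4.5000)
T(S) = -1/S
I(v) = -1/5 + v/2 (I(v) = -1/(-5)/(-1) + v/2 = -1*(-1/5)*(-1) + v*(1/2) = (1/5)*(-1) + v/2 = -1/5 + v/2)
n(z) = -20 - 9/(2*z) (n(z) = -9/(2*z) - 96/(-1/5 + (1/2)*10) = -9/(2*z) - 96/(-1/5 + 5) = -9/(2*z) - 96/24/5 = -9/(2*z) - 96*5/24 = -9/(2*z) - 20 = -20 - 9/(2*z))
44*n(233) = 44*(-20 - 9/2/233) = 44*(-20 - 9/2*1/233) = 44*(-20 - 9/466) = 44*(-9329/466) = -205238/233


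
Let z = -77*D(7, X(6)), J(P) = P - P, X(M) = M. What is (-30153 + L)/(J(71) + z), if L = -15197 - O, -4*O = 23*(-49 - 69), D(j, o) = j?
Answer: 13151/154 ≈ 85.396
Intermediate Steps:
J(P) = 0
z = -539 (z = -77*7 = -539)
O = 1357/2 (O = -23*(-49 - 69)/4 = -23*(-118)/4 = -1/4*(-2714) = 1357/2 ≈ 678.50)
L = -31751/2 (L = -15197 - 1*1357/2 = -15197 - 1357/2 = -31751/2 ≈ -15876.)
(-30153 + L)/(J(71) + z) = (-30153 - 31751/2)/(0 - 539) = -92057/2/(-539) = -92057/2*(-1/539) = 13151/154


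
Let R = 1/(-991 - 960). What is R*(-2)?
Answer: 2/1951 ≈ 0.0010251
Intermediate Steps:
R = -1/1951 (R = 1/(-1951) = -1/1951 ≈ -0.00051256)
R*(-2) = -1/1951*(-2) = 2/1951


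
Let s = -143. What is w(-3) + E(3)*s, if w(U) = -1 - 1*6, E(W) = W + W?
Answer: -865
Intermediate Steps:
E(W) = 2*W
w(U) = -7 (w(U) = -1 - 6 = -7)
w(-3) + E(3)*s = -7 + (2*3)*(-143) = -7 + 6*(-143) = -7 - 858 = -865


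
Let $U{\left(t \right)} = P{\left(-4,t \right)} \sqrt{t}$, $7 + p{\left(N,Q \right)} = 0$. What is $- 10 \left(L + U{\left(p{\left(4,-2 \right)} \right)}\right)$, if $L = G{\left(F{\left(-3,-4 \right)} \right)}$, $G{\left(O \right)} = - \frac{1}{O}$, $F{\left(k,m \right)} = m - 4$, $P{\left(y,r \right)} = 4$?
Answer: $- \frac{5}{4} - 40 i \sqrt{7} \approx -1.25 - 105.83 i$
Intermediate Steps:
$p{\left(N,Q \right)} = -7$ ($p{\left(N,Q \right)} = -7 + 0 = -7$)
$F{\left(k,m \right)} = -4 + m$
$L = \frac{1}{8}$ ($L = - \frac{1}{-4 - 4} = - \frac{1}{-8} = \left(-1\right) \left(- \frac{1}{8}\right) = \frac{1}{8} \approx 0.125$)
$U{\left(t \right)} = 4 \sqrt{t}$
$- 10 \left(L + U{\left(p{\left(4,-2 \right)} \right)}\right) = - 10 \left(\frac{1}{8} + 4 \sqrt{-7}\right) = - 10 \left(\frac{1}{8} + 4 i \sqrt{7}\right) = - \frac{5}{4} - 40 i \sqrt{7}$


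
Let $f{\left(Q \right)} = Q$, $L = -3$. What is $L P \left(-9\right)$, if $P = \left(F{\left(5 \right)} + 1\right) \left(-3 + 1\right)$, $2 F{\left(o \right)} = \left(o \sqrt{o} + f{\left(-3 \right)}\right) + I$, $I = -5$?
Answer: $162 - 135 \sqrt{5} \approx -139.87$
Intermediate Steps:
$F{\left(o \right)} = -4 + \frac{o^{\frac{3}{2}}}{2}$ ($F{\left(o \right)} = \frac{\left(o \sqrt{o} - 3\right) - 5}{2} = \frac{\left(o^{\frac{3}{2}} - 3\right) - 5}{2} = \frac{\left(-3 + o^{\frac{3}{2}}\right) - 5}{2} = \frac{-8 + o^{\frac{3}{2}}}{2} = -4 + \frac{o^{\frac{3}{2}}}{2}$)
$P = 6 - 5 \sqrt{5}$ ($P = \left(\left(-4 + \frac{5^{\frac{3}{2}}}{2}\right) + 1\right) \left(-3 + 1\right) = \left(\left(-4 + \frac{5 \sqrt{5}}{2}\right) + 1\right) \left(-2\right) = \left(-3 + \frac{5 \sqrt{5}}{2}\right) \left(-2\right) = 6 - 5 \sqrt{5} \approx -5.1803$)
$L P \left(-9\right) = - 3 \left(6 - 5 \sqrt{5}\right) \left(-9\right) = \left(-18 + 15 \sqrt{5}\right) \left(-9\right) = 162 - 135 \sqrt{5}$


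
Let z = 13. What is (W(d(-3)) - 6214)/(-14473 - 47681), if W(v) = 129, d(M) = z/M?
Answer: 6085/62154 ≈ 0.097902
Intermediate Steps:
d(M) = 13/M
(W(d(-3)) - 6214)/(-14473 - 47681) = (129 - 6214)/(-14473 - 47681) = -6085/(-62154) = -6085*(-1/62154) = 6085/62154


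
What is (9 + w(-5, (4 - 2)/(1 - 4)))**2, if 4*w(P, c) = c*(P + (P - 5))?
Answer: 529/4 ≈ 132.25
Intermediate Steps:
w(P, c) = c*(-5 + 2*P)/4 (w(P, c) = (c*(P + (P - 5)))/4 = (c*(P + (-5 + P)))/4 = (c*(-5 + 2*P))/4 = c*(-5 + 2*P)/4)
(9 + w(-5, (4 - 2)/(1 - 4)))**2 = (9 + ((4 - 2)/(1 - 4))*(-5 + 2*(-5))/4)**2 = (9 + (2/(-3))*(-5 - 10)/4)**2 = (9 + (1/4)*(2*(-1/3))*(-15))**2 = (9 + (1/4)*(-2/3)*(-15))**2 = (9 + 5/2)**2 = (23/2)**2 = 529/4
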